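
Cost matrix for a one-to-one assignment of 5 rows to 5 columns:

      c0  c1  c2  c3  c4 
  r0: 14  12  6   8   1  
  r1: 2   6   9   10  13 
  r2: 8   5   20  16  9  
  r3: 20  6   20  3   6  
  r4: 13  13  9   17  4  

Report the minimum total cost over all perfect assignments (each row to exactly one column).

Minimum assignment cost: 20

one of 2 optimal assignments: row0→col2 (cost 6), row1→col0 (cost 2), row2→col1 (cost 5), row3→col3 (cost 3), row4→col4 (cost 4)
total = 6 + 2 + 5 + 3 + 4 = 20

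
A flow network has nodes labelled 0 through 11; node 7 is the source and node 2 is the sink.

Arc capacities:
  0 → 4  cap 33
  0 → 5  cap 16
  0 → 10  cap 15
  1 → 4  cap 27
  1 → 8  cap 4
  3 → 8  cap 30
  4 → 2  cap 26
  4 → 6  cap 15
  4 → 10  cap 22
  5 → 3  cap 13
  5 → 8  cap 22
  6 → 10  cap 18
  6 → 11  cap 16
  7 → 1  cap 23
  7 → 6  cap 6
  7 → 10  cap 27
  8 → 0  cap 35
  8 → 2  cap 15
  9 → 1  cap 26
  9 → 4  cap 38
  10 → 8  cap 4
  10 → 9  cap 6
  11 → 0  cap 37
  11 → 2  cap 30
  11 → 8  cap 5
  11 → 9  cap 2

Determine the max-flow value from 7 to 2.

Maximum flow value: 39

augment #1: 7→1→4→2 bottleneck 23, total now 23
augment #2: 7→6→11→2 bottleneck 6, total now 29
augment #3: 7→10→8→2 bottleneck 4, total now 33
augment #4: 7→10→9→4→2 bottleneck 3, total now 36
augment #5: 7→10→9→1→8→2 bottleneck 3, total now 39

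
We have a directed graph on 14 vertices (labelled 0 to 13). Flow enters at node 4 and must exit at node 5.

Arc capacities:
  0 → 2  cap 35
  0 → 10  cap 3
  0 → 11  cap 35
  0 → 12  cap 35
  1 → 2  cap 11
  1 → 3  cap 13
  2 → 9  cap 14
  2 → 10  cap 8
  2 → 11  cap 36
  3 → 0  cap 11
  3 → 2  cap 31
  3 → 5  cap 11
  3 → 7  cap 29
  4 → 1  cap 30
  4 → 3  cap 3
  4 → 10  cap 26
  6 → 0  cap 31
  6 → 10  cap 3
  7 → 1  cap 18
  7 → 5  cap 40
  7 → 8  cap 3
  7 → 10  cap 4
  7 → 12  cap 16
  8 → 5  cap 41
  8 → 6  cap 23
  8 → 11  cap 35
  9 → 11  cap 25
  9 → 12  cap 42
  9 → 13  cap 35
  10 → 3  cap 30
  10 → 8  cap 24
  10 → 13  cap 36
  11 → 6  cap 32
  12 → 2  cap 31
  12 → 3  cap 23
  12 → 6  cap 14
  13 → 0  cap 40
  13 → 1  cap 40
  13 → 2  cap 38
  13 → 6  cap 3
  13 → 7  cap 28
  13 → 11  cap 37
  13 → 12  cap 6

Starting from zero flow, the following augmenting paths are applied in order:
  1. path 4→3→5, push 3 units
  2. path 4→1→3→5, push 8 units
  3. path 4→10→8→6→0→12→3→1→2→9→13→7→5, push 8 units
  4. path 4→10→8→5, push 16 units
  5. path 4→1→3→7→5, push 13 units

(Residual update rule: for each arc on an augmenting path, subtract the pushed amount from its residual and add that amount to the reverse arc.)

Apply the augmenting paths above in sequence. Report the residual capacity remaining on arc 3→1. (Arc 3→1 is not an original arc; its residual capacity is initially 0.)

Residual capacity of (3,1): 13

after path 1 (4→3→5, push 3): res(3,1)=0
after path 2 (4→1→3→5, push 8): res(3,1)=8
after path 3 (4→10→8→6→0→12→3→1→2→9→13→7→5, push 8): res(3,1)=0
after path 4 (4→10→8→5, push 16): res(3,1)=0
after path 5 (4→1→3→7→5, push 13): res(3,1)=13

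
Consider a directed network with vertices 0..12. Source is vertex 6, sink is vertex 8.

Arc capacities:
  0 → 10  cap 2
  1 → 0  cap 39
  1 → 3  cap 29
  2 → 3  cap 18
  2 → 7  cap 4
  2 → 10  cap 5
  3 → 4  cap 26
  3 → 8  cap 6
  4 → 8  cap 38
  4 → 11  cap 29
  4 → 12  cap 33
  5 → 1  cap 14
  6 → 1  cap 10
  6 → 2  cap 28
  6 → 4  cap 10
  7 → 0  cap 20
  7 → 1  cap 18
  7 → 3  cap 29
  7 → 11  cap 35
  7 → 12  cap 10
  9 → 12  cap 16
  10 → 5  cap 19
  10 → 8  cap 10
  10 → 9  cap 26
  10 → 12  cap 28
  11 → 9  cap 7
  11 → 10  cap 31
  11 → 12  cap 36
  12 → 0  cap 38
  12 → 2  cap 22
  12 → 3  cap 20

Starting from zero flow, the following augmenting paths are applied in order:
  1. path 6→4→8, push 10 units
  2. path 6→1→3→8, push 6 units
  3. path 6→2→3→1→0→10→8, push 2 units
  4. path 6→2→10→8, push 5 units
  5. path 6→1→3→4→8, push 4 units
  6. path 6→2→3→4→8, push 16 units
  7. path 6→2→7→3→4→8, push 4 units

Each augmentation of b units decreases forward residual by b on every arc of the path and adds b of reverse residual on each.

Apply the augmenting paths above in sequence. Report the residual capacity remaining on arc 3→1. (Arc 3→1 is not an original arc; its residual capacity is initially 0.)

Residual capacity of (3,1): 8

after path 1 (6→4→8, push 10): res(3,1)=0
after path 2 (6→1→3→8, push 6): res(3,1)=6
after path 3 (6→2→3→1→0→10→8, push 2): res(3,1)=4
after path 4 (6→2→10→8, push 5): res(3,1)=4
after path 5 (6→1→3→4→8, push 4): res(3,1)=8
after path 6 (6→2→3→4→8, push 16): res(3,1)=8
after path 7 (6→2→7→3→4→8, push 4): res(3,1)=8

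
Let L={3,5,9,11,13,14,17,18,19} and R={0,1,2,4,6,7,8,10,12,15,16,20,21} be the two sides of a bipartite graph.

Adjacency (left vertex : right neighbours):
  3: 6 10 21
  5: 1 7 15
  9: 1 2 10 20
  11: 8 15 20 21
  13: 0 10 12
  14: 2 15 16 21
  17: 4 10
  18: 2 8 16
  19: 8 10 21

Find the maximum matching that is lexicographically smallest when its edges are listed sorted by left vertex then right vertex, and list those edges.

Lex-smallest maximum matching: {(3,6), (5,1), (9,2), (11,8), (13,0), (14,15), (17,4), (18,16), (19,10)}

|M| = 9 (so the lex-smallest maximum matching has 9 edges)
process left vertices in ascending order; for each, take the smallest-labelled available neighbour that still permits 9 edges overall, or leave it unmatched if none does
lex-smallest matching: {3-6, 5-1, 9-2, 11-8, 13-0, 14-15, 17-4, 18-16, 19-10}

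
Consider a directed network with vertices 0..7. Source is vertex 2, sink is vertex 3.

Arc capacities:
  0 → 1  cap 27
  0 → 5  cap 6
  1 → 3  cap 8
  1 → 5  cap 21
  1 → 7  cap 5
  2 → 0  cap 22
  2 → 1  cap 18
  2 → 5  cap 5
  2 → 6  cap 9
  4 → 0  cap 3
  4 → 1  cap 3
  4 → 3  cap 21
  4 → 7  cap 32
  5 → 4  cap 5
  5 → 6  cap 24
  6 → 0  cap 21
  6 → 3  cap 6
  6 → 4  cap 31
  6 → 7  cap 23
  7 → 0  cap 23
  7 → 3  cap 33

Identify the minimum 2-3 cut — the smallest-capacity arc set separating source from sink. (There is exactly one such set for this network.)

Min-cut arcs: {(1,3), (1,7), (2,6), (5,4), (5,6)} (total capacity 51)

augment #1: 2→1→3 push 8
augment #2: 2→6→3 push 6
augment #3: 2→1→7→3 push 5
augment #4: 2→5→4→3 push 5
augment #5: 2→6→4→3 push 3
augment #6: 2→0→5→6→4→3 push 6
augment #7: 2→1→5→6→4→3 push 5
augment #8: 2→0→1→5→6→4→3 push 2
augment #9: 2→0→1→5→6→7→3 push 11
max flow = 51; residual-reachable set from 2 gives S-side
cut edges (S→T): {(1,3), (1,7), (2,6), (5,4), (5,6)} total cap 51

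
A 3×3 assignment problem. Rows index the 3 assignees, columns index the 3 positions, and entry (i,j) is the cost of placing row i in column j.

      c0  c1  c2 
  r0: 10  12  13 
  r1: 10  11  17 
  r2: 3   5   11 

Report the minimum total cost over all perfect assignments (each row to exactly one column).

Minimum assignment cost: 27

optimal assignment: row0→col2 (cost 13), row1→col1 (cost 11), row2→col0 (cost 3)
total = 13 + 11 + 3 = 27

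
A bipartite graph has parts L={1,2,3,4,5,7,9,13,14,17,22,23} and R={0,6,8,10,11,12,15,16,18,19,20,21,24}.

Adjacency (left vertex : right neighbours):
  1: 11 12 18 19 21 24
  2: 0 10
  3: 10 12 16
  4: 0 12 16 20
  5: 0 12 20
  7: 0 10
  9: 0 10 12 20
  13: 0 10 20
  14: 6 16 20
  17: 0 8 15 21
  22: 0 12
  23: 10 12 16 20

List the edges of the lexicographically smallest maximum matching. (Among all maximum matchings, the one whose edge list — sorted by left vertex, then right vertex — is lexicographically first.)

Lex-smallest maximum matching: {(1,11), (2,0), (3,10), (4,12), (5,20), (14,6), (17,8), (23,16)}

|M| = 8 (so the lex-smallest maximum matching has 8 edges)
process left vertices in ascending order; for each, take the smallest-labelled available neighbour that still permits 8 edges overall, or leave it unmatched if none does
lex-smallest matching: {1-11, 2-0, 3-10, 4-12, 5-20, 14-6, 17-8, 23-16}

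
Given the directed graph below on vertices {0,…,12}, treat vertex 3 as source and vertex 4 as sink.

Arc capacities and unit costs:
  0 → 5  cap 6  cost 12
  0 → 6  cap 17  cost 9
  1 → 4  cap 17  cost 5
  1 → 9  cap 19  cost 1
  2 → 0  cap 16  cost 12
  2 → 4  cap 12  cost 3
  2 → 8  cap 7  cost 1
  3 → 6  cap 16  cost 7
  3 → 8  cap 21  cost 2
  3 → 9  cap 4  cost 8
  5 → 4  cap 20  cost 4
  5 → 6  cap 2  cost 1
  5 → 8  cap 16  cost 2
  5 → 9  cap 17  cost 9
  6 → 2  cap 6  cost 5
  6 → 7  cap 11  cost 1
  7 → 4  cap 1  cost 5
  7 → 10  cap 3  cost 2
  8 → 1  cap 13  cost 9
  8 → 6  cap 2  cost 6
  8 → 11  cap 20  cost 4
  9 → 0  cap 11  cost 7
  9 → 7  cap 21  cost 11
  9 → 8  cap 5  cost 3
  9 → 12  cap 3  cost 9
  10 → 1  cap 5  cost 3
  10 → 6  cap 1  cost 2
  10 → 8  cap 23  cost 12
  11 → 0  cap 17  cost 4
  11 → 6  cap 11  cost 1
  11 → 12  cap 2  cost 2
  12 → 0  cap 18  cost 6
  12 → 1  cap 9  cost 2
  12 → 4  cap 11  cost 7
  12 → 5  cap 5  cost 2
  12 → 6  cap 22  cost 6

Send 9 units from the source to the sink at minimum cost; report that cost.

Minimum cost for 9 units: 131

shortest-cost path #1: 3→6→7→4 push 1 @ unit cost 13 (adds 13)
shortest-cost path #2: 3→8→11→12→5→4 push 2 @ unit cost 14 (adds 28)
shortest-cost path #3: 3→6→2→4 push 6 @ unit cost 15 (adds 90)
total cost = 131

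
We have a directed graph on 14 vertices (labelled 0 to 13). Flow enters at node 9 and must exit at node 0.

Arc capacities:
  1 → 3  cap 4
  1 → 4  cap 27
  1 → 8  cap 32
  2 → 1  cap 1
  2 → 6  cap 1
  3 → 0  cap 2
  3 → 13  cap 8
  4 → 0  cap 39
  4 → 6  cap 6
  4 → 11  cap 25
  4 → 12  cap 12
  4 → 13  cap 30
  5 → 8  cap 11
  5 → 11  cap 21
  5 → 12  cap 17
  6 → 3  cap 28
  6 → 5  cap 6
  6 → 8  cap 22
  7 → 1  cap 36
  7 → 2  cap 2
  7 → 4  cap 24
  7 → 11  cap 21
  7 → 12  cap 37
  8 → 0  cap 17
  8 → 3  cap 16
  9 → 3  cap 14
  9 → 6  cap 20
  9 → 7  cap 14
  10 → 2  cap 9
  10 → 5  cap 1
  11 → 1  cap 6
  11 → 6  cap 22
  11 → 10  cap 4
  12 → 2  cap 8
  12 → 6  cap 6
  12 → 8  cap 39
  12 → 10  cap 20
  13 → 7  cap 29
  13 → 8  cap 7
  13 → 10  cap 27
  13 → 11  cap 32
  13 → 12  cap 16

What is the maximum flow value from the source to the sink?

Maximum flow value: 44

augment #1: 9→3→0 bottleneck 2, total now 2
augment #2: 9→6→8→0 bottleneck 17, total now 19
augment #3: 9→7→4→0 bottleneck 14, total now 33
augment #4: 9→3→13→7→4→0 bottleneck 8, total now 41
augment #5: 9→6→5→11→1→4→0 bottleneck 3, total now 44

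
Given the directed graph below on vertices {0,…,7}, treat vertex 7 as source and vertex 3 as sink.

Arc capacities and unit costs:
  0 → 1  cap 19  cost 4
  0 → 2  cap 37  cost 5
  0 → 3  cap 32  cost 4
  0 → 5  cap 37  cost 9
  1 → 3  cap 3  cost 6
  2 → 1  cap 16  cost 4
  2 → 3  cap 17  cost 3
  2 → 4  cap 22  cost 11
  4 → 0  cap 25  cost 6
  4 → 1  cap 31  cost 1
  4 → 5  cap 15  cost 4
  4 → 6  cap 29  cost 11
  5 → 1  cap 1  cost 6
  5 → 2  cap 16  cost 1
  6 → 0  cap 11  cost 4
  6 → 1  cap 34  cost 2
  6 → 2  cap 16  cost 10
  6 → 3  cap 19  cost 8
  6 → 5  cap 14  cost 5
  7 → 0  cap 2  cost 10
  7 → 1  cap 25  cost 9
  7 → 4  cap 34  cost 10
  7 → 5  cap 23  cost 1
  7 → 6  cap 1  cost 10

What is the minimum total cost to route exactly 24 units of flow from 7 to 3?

Minimum cost for 24 units: 209

shortest-cost path #1: 7→5→2→3 push 16 @ unit cost 5 (adds 80)
shortest-cost path #2: 7→5→1→3 push 1 @ unit cost 13 (adds 13)
shortest-cost path #3: 7→0→3 push 2 @ unit cost 14 (adds 28)
shortest-cost path #4: 7→1→3 push 2 @ unit cost 15 (adds 30)
shortest-cost path #5: 7→6→3 push 1 @ unit cost 18 (adds 18)
shortest-cost path #6: 7→4→0→3 push 2 @ unit cost 20 (adds 40)
total cost = 209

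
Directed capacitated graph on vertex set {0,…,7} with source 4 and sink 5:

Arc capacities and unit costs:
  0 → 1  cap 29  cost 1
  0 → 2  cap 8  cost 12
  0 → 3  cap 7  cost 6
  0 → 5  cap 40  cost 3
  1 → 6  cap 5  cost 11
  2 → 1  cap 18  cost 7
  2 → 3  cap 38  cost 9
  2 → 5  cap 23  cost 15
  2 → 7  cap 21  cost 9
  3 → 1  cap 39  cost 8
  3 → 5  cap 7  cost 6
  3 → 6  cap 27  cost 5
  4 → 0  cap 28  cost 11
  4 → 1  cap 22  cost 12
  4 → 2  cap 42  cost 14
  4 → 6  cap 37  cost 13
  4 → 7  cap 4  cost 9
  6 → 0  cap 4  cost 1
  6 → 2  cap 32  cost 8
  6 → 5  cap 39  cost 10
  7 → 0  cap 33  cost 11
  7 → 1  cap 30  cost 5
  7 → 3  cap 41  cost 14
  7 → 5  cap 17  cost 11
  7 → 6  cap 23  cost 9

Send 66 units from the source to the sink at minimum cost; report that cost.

shortest-cost path #1: 4→0→5 push 28 @ unit cost 14 (adds 392)
shortest-cost path #2: 4→6→0→5 push 4 @ unit cost 17 (adds 68)
shortest-cost path #3: 4→7→5 push 4 @ unit cost 20 (adds 80)
shortest-cost path #4: 4→6→5 push 30 @ unit cost 23 (adds 690)
total cost = 1230

Minimum cost for 66 units: 1230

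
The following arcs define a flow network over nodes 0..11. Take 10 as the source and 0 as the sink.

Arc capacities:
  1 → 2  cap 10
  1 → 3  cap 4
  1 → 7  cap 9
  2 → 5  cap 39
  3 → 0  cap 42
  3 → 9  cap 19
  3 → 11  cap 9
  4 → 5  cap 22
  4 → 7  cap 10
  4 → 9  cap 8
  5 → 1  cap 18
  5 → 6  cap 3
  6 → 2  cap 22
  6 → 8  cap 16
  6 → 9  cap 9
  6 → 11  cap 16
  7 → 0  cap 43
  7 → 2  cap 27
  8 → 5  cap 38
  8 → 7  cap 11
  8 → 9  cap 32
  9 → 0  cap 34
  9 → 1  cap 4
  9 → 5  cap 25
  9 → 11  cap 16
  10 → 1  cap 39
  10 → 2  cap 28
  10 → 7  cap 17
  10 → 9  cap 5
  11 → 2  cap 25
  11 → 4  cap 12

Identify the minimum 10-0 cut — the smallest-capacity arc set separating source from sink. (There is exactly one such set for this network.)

Min-cut arcs: {(1,3), (1,7), (5,6), (10,7), (10,9)} (total capacity 38)

augment #1: 10→7→0 push 17
augment #2: 10→9→0 push 5
augment #3: 10→1→3→0 push 4
augment #4: 10→1→7→0 push 9
augment #5: 10→2→5→6→9→0 push 3
max flow = 38; residual-reachable set from 10 gives S-side
cut edges (S→T): {(1,3), (1,7), (5,6), (10,7), (10,9)} total cap 38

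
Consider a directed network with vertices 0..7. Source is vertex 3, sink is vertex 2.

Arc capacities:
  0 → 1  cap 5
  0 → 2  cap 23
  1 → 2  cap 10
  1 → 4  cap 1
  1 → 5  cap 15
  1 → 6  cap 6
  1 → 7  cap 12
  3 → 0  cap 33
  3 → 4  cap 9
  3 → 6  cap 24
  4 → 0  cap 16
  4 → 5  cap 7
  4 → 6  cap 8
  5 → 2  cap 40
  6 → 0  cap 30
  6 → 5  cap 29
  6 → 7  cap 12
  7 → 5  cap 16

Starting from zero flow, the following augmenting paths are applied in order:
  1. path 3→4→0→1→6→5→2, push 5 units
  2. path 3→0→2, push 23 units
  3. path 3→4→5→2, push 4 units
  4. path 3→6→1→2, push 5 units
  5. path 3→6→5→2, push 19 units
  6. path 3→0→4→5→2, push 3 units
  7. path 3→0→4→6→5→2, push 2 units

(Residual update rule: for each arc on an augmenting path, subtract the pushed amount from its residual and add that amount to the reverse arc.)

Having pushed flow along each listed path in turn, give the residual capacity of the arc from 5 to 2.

Residual capacity of (5,2): 7

after path 1 (3→4→0→1→6→5→2, push 5): res(5,2)=35
after path 2 (3→0→2, push 23): res(5,2)=35
after path 3 (3→4→5→2, push 4): res(5,2)=31
after path 4 (3→6→1→2, push 5): res(5,2)=31
after path 5 (3→6→5→2, push 19): res(5,2)=12
after path 6 (3→0→4→5→2, push 3): res(5,2)=9
after path 7 (3→0→4→6→5→2, push 2): res(5,2)=7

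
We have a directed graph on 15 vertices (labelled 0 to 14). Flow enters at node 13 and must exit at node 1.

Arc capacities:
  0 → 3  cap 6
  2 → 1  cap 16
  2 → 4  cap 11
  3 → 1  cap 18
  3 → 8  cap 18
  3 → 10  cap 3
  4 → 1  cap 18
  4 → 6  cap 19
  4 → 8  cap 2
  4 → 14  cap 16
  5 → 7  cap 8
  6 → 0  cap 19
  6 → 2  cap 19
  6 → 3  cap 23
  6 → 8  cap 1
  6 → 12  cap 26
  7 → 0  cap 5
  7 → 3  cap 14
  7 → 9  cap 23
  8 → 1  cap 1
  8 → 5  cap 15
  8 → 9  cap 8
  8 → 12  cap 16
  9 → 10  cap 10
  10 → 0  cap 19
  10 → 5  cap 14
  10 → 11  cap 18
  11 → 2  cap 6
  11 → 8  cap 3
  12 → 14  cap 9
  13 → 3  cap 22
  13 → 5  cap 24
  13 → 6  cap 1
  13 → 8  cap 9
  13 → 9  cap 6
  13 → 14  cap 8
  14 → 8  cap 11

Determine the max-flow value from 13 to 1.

Maximum flow value: 26

augment #1: 13→3→1 bottleneck 18, total now 18
augment #2: 13→8→1 bottleneck 1, total now 19
augment #3: 13→6→2→1 bottleneck 1, total now 20
augment #4: 13→3→10→11→2→1 bottleneck 3, total now 23
augment #5: 13→9→10→11→2→1 bottleneck 3, total now 26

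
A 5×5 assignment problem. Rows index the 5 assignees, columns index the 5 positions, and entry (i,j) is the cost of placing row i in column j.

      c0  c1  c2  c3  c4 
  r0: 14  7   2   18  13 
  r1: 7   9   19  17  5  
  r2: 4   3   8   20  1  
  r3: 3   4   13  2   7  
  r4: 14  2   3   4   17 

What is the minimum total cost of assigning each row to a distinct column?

Minimum assignment cost: 14

optimal assignment: row0→col2 (cost 2), row1→col0 (cost 7), row2→col4 (cost 1), row3→col3 (cost 2), row4→col1 (cost 2)
total = 2 + 7 + 1 + 2 + 2 = 14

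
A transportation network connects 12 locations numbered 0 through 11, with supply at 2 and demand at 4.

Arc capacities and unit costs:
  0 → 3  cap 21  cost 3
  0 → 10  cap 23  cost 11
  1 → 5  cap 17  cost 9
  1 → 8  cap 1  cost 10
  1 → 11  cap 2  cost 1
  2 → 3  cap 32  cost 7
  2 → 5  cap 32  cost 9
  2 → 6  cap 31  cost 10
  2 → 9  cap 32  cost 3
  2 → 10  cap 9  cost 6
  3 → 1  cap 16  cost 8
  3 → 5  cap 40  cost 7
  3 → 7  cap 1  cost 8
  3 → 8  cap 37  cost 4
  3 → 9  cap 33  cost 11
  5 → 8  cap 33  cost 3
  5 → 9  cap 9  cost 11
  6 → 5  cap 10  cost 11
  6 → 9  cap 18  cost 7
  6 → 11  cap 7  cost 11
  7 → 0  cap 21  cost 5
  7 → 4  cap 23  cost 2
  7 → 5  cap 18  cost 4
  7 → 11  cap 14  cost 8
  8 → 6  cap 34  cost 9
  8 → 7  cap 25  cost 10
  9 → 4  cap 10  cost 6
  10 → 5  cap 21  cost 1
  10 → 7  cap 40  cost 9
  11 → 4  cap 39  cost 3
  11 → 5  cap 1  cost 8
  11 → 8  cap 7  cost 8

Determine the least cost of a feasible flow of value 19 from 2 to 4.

shortest-cost path #1: 2→9→4 push 10 @ unit cost 9 (adds 90)
shortest-cost path #2: 2→3→7→4 push 1 @ unit cost 17 (adds 17)
shortest-cost path #3: 2→10→7→4 push 8 @ unit cost 17 (adds 136)
total cost = 243

Minimum cost for 19 units: 243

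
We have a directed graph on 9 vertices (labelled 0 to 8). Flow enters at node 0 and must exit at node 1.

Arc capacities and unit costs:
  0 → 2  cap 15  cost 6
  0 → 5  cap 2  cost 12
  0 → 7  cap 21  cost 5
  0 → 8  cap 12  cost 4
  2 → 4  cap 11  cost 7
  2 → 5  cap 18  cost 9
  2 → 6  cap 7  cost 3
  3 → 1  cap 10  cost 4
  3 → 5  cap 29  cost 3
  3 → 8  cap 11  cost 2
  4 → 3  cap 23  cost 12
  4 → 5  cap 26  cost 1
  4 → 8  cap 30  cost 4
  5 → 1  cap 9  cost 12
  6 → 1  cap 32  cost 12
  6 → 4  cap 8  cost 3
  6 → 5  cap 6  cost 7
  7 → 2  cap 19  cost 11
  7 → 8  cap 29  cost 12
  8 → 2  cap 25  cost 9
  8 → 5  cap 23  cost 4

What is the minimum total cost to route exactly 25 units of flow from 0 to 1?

Minimum cost for 25 units: 595

shortest-cost path #1: 0→8→5→1 push 9 @ unit cost 20 (adds 180)
shortest-cost path #2: 0→2→6→1 push 7 @ unit cost 21 (adds 147)
shortest-cost path #3: 0→2→4→3→1 push 8 @ unit cost 29 (adds 232)
shortest-cost path #4: 0→8→2→4→3→1 push 1 @ unit cost 36 (adds 36)
total cost = 595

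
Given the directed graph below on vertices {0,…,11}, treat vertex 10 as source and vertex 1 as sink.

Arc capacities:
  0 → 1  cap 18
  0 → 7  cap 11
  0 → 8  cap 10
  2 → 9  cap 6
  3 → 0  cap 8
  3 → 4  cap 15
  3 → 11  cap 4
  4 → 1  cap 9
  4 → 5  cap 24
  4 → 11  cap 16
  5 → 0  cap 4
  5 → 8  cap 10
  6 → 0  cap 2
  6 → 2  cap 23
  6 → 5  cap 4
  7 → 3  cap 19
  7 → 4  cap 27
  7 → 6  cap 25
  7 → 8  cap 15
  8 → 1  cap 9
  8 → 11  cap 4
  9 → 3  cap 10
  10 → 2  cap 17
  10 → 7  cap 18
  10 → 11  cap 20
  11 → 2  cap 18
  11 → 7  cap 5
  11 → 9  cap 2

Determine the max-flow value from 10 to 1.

augment #1: 10→7→4→1 bottleneck 9, total now 9
augment #2: 10→7→8→1 bottleneck 9, total now 18
augment #3: 10→2→9→3→0→1 bottleneck 6, total now 24
augment #4: 10→11→7→3→0→1 bottleneck 2, total now 26
augment #5: 10→11→7→6→0→1 bottleneck 2, total now 28
augment #6: 10→11→7→4→5→0→1 bottleneck 1, total now 29
augment #7: 10→11→9→3→4→5→0→1 bottleneck 2, total now 31

Maximum flow value: 31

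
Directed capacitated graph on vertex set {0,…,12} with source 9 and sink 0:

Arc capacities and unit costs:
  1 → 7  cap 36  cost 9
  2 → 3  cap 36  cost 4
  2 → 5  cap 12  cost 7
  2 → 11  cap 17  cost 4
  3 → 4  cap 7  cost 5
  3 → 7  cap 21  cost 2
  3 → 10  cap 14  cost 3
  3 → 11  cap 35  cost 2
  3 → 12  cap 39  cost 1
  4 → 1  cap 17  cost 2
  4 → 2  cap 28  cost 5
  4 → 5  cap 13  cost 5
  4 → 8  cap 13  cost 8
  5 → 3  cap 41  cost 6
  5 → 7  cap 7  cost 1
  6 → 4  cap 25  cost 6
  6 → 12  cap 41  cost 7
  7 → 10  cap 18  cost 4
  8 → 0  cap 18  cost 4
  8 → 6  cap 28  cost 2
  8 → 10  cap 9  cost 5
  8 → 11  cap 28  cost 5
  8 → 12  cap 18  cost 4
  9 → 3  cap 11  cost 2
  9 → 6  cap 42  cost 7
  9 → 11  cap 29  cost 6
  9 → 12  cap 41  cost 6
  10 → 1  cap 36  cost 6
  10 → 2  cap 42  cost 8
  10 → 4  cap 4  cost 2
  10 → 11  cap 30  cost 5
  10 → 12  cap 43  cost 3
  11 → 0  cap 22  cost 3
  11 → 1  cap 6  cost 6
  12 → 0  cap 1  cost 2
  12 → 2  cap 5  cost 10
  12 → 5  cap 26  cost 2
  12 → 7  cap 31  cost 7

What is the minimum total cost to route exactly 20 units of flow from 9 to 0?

shortest-cost path #1: 9→3→12→0 push 1 @ unit cost 5 (adds 5)
shortest-cost path #2: 9→3→11→0 push 10 @ unit cost 7 (adds 70)
shortest-cost path #3: 9→11→0 push 9 @ unit cost 9 (adds 81)
total cost = 156

Minimum cost for 20 units: 156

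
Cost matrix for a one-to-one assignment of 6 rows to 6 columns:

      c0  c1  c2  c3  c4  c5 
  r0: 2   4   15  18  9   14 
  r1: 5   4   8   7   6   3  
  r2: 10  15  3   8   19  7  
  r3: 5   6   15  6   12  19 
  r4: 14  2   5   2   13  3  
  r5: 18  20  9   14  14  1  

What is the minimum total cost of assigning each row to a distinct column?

Minimum assignment cost: 20

one of 2 optimal assignments: row0→col0 (cost 2), row1→col4 (cost 6), row2→col2 (cost 3), row3→col1 (cost 6), row4→col3 (cost 2), row5→col5 (cost 1)
total = 2 + 6 + 3 + 6 + 2 + 1 = 20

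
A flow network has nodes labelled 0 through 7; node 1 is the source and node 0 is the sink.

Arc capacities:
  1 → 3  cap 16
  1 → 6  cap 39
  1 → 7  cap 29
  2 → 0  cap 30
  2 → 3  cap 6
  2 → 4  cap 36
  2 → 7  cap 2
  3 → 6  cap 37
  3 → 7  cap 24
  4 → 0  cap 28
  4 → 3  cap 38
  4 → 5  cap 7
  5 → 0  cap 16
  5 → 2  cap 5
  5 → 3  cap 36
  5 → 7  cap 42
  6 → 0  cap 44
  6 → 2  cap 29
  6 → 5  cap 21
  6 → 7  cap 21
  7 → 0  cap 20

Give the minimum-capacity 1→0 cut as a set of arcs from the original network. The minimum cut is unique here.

augment #1: 1→6→0 push 39
augment #2: 1→7→0 push 20
augment #3: 1→3→6→0 push 5
augment #4: 1→3→6→2→0 push 11
max flow = 75; residual-reachable set from 1 gives S-side
cut edges (S→T): {(1,3), (1,6), (7,0)} total cap 75

Min-cut arcs: {(1,3), (1,6), (7,0)} (total capacity 75)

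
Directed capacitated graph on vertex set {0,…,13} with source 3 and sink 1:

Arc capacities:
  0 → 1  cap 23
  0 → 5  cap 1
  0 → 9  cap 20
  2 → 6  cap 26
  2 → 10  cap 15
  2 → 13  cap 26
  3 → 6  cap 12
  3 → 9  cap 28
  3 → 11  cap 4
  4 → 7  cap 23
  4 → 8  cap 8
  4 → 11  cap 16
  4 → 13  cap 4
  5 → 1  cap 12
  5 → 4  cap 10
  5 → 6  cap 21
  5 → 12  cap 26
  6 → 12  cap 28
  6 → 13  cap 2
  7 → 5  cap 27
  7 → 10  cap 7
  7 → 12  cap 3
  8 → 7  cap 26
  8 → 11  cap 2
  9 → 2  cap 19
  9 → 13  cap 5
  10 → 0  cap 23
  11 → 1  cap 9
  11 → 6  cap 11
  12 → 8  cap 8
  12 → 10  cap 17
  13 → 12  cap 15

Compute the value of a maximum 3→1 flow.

Maximum flow value: 35

augment #1: 3→11→1 bottleneck 4, total now 4
augment #2: 3→6→12→8→11→1 bottleneck 2, total now 6
augment #3: 3→6→12→10→0→1 bottleneck 10, total now 16
augment #4: 3→9→2→10→0→1 bottleneck 13, total now 29
augment #5: 3→9→13→12→8→7→5→1 bottleneck 5, total now 34
augment #6: 3→9→2→6→12→8→7→5→1 bottleneck 1, total now 35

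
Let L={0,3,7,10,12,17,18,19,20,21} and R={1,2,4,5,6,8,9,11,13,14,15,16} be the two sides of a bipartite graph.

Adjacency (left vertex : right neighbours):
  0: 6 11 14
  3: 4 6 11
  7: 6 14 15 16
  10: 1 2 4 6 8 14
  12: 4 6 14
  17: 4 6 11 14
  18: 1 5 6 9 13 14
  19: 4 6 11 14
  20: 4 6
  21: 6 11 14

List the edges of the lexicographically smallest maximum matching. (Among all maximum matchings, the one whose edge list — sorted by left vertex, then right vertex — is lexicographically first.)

Lex-smallest maximum matching: {(0,6), (3,4), (7,15), (10,1), (12,14), (17,11), (18,5)}

|M| = 7 (so the lex-smallest maximum matching has 7 edges)
process left vertices in ascending order; for each, take the smallest-labelled available neighbour that still permits 7 edges overall, or leave it unmatched if none does
lex-smallest matching: {0-6, 3-4, 7-15, 10-1, 12-14, 17-11, 18-5}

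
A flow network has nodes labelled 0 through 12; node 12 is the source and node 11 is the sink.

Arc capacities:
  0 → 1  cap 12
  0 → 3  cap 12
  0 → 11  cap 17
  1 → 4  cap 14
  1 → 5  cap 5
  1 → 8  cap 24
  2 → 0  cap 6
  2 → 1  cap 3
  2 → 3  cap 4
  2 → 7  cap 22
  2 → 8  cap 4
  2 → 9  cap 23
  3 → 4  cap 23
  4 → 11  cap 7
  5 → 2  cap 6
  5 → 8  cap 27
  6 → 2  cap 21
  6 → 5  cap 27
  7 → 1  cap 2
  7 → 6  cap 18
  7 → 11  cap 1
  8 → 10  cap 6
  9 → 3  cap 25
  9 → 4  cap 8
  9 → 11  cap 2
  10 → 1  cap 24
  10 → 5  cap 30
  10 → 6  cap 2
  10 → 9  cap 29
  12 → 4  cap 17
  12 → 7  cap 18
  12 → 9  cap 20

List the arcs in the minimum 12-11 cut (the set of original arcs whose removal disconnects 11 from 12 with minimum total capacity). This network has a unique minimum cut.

Min-cut arcs: {(2,0), (4,11), (7,11), (9,11)} (total capacity 16)

augment #1: 12→4→11 push 7
augment #2: 12→7→11 push 1
augment #3: 12→9→11 push 2
augment #4: 12→7→6→2→0→11 push 6
max flow = 16; residual-reachable set from 12 gives S-side
cut edges (S→T): {(2,0), (4,11), (7,11), (9,11)} total cap 16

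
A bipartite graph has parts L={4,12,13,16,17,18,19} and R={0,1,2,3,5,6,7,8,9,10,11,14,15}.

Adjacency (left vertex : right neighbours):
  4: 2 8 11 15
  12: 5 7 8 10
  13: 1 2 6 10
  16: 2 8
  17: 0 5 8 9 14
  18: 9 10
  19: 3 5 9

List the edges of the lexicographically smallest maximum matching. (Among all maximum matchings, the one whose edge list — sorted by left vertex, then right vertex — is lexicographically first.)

|M| = 7 (so the lex-smallest maximum matching has 7 edges)
process left vertices in ascending order; for each, take the smallest-labelled available neighbour that still permits 7 edges overall, or leave it unmatched if none does
lex-smallest matching: {4-2, 12-5, 13-1, 16-8, 17-0, 18-9, 19-3}

Lex-smallest maximum matching: {(4,2), (12,5), (13,1), (16,8), (17,0), (18,9), (19,3)}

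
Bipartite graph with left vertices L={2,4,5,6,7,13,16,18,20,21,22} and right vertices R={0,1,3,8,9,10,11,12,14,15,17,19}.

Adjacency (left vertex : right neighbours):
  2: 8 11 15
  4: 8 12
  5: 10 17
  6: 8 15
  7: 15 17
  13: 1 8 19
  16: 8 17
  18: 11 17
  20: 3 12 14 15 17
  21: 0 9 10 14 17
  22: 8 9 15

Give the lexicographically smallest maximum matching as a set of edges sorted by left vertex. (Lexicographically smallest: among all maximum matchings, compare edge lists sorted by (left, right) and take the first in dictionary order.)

Lex-smallest maximum matching: {(2,8), (4,12), (5,10), (6,15), (7,17), (13,1), (18,11), (20,3), (21,0), (22,9)}

|M| = 10 (so the lex-smallest maximum matching has 10 edges)
process left vertices in ascending order; for each, take the smallest-labelled available neighbour that still permits 10 edges overall, or leave it unmatched if none does
lex-smallest matching: {2-8, 4-12, 5-10, 6-15, 7-17, 13-1, 18-11, 20-3, 21-0, 22-9}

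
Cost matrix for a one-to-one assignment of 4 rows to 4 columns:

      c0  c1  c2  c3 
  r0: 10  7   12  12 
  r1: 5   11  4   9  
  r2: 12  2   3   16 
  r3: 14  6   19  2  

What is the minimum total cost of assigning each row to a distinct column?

optimal assignment: row0→col1 (cost 7), row1→col0 (cost 5), row2→col2 (cost 3), row3→col3 (cost 2)
total = 7 + 5 + 3 + 2 = 17

Minimum assignment cost: 17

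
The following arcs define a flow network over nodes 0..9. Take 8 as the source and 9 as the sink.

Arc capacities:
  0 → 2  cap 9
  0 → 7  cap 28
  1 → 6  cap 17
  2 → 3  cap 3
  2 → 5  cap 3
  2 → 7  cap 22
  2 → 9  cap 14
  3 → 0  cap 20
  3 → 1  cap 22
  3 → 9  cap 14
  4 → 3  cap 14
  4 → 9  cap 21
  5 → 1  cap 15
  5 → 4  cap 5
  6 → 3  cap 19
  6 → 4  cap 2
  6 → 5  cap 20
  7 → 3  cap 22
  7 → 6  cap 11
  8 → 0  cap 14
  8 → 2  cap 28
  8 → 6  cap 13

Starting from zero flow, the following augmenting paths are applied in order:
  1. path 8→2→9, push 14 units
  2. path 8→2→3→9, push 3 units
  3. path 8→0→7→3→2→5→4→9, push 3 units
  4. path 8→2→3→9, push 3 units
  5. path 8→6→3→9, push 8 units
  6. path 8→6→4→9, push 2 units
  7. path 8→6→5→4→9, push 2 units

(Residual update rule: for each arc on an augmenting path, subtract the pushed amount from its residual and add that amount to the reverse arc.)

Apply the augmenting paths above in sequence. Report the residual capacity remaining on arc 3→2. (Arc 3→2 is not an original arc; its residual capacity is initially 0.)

Residual capacity of (3,2): 3

after path 1 (8→2→9, push 14): res(3,2)=0
after path 2 (8→2→3→9, push 3): res(3,2)=3
after path 3 (8→0→7→3→2→5→4→9, push 3): res(3,2)=0
after path 4 (8→2→3→9, push 3): res(3,2)=3
after path 5 (8→6→3→9, push 8): res(3,2)=3
after path 6 (8→6→4→9, push 2): res(3,2)=3
after path 7 (8→6→5→4→9, push 2): res(3,2)=3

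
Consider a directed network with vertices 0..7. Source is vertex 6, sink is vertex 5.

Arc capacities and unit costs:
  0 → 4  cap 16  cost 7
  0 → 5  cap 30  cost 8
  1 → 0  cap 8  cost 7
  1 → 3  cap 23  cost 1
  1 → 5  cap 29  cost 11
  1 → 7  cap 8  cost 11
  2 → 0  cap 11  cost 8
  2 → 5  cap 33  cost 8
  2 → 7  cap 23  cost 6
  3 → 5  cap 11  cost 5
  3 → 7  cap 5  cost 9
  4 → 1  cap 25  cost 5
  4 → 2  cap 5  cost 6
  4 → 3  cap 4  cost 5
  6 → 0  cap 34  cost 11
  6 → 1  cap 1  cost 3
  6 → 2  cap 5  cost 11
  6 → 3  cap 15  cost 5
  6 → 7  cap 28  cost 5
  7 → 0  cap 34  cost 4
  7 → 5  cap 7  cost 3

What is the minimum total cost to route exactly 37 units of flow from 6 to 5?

shortest-cost path #1: 6→7→5 push 7 @ unit cost 8 (adds 56)
shortest-cost path #2: 6→1→3→5 push 1 @ unit cost 9 (adds 9)
shortest-cost path #3: 6→3→5 push 10 @ unit cost 10 (adds 100)
shortest-cost path #4: 6→3→1→5 push 1 @ unit cost 15 (adds 15)
shortest-cost path #5: 6→7→0→5 push 18 @ unit cost 17 (adds 306)
total cost = 486

Minimum cost for 37 units: 486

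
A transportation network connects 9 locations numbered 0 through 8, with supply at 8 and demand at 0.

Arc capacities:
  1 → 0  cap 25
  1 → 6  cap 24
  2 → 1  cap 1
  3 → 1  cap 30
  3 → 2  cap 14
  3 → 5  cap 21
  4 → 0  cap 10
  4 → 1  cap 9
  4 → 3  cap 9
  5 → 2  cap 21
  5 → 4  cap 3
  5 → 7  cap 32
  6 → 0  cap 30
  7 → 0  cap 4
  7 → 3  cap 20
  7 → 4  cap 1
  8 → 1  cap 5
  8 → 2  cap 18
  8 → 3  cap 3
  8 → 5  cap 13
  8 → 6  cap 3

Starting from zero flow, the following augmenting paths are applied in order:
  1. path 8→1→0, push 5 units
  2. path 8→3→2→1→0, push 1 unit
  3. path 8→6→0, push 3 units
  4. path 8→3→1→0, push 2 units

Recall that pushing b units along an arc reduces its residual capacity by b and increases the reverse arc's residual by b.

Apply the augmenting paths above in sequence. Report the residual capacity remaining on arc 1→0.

after path 1 (8→1→0, push 5): res(1,0)=20
after path 2 (8→3→2→1→0, push 1): res(1,0)=19
after path 3 (8→6→0, push 3): res(1,0)=19
after path 4 (8→3→1→0, push 2): res(1,0)=17

Residual capacity of (1,0): 17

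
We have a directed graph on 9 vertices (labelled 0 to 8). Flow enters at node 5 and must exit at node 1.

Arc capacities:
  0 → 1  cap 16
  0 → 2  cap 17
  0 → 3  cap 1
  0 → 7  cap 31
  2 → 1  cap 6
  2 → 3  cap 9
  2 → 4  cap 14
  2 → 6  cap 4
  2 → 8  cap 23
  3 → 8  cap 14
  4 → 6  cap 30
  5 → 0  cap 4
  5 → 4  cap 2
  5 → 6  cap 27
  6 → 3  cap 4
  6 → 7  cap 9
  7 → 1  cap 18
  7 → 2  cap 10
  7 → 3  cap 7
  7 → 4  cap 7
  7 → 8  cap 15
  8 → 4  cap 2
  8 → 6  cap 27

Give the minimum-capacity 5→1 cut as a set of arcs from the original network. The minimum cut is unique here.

Min-cut arcs: {(5,0), (6,7)} (total capacity 13)

augment #1: 5→0→1 push 4
augment #2: 5→6→7→1 push 9
max flow = 13; residual-reachable set from 5 gives S-side
cut edges (S→T): {(5,0), (6,7)} total cap 13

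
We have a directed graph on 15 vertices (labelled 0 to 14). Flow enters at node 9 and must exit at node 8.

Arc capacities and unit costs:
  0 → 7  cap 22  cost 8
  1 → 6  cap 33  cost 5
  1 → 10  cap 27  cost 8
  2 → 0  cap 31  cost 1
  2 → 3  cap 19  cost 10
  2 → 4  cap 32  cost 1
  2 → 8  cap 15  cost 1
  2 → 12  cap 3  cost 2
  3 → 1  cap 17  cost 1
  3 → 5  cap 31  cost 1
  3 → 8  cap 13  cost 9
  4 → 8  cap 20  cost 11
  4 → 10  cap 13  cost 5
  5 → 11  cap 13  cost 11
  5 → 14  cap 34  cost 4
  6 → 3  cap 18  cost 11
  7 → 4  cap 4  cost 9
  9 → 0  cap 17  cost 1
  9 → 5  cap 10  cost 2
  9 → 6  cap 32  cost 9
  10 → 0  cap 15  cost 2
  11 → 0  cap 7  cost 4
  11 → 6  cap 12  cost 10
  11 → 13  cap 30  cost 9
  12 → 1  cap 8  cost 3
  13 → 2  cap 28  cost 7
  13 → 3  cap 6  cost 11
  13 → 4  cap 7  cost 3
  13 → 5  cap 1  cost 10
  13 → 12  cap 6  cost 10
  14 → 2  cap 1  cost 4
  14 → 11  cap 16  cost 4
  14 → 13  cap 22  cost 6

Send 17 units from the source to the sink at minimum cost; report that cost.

Minimum cost for 17 units: 394

shortest-cost path #1: 9→5→14→2→8 push 1 @ unit cost 11 (adds 11)
shortest-cost path #2: 9→5→14→13→2→8 push 9 @ unit cost 20 (adds 180)
shortest-cost path #3: 9→6→3→8 push 7 @ unit cost 29 (adds 203)
total cost = 394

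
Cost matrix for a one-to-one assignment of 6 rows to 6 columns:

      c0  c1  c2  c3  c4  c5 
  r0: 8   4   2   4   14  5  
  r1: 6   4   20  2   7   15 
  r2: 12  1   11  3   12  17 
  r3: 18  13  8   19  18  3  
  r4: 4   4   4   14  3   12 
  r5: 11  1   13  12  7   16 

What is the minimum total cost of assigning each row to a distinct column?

Minimum assignment cost: 18

optimal assignment: row0→col2 (cost 2), row1→col0 (cost 6), row2→col3 (cost 3), row3→col5 (cost 3), row4→col4 (cost 3), row5→col1 (cost 1)
total = 2 + 6 + 3 + 3 + 3 + 1 = 18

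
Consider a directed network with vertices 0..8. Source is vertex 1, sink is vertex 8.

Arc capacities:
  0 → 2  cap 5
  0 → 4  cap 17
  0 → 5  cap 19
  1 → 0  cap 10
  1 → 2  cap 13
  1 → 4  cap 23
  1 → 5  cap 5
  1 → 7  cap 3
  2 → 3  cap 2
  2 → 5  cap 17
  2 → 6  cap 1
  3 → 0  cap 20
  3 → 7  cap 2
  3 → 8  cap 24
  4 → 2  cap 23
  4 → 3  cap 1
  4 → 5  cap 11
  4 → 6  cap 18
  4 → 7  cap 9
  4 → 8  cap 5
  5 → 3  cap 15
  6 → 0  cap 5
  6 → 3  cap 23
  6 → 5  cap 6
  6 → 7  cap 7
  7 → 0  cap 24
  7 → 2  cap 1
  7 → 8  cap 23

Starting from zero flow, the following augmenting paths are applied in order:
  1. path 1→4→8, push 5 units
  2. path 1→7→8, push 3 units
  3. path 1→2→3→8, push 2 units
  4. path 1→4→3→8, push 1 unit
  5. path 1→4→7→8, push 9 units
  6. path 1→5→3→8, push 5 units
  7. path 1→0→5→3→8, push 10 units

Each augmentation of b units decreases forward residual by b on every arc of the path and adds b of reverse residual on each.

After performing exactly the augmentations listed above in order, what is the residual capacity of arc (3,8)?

Residual capacity of (3,8): 6

after path 1 (1→4→8, push 5): res(3,8)=24
after path 2 (1→7→8, push 3): res(3,8)=24
after path 3 (1→2→3→8, push 2): res(3,8)=22
after path 4 (1→4→3→8, push 1): res(3,8)=21
after path 5 (1→4→7→8, push 9): res(3,8)=21
after path 6 (1→5→3→8, push 5): res(3,8)=16
after path 7 (1→0→5→3→8, push 10): res(3,8)=6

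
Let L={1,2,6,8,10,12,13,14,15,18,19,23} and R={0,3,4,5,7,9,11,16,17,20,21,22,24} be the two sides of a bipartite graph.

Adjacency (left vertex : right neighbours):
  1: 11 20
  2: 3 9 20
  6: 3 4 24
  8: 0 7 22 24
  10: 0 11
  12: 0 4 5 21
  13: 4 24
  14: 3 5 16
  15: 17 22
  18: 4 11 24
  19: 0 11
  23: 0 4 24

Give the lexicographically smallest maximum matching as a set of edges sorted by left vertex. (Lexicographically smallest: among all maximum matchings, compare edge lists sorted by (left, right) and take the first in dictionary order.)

Lex-smallest maximum matching: {(1,20), (2,9), (6,3), (8,7), (10,0), (12,5), (13,4), (14,16), (15,17), (18,11), (23,24)}

|M| = 11 (so the lex-smallest maximum matching has 11 edges)
process left vertices in ascending order; for each, take the smallest-labelled available neighbour that still permits 11 edges overall, or leave it unmatched if none does
lex-smallest matching: {1-20, 2-9, 6-3, 8-7, 10-0, 12-5, 13-4, 14-16, 15-17, 18-11, 23-24}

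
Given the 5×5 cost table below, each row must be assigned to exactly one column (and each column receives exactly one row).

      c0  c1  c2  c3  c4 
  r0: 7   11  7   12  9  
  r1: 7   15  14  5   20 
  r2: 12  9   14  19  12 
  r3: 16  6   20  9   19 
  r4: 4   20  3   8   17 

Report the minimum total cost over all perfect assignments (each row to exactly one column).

optimal assignment: row0→col0 (cost 7), row1→col3 (cost 5), row2→col4 (cost 12), row3→col1 (cost 6), row4→col2 (cost 3)
total = 7 + 5 + 12 + 6 + 3 = 33

Minimum assignment cost: 33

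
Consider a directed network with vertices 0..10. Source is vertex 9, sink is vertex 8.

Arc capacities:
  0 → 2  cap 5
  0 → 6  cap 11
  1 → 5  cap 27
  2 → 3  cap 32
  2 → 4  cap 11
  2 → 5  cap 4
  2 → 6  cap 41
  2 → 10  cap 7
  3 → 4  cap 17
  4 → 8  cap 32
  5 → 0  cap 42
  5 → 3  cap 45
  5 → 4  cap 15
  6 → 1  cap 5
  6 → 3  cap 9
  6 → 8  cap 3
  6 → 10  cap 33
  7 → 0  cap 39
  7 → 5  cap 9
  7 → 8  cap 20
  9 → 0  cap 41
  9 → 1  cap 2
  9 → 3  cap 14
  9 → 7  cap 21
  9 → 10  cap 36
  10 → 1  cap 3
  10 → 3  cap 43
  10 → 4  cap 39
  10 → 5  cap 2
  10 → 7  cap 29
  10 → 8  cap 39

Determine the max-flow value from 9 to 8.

augment #1: 9→7→8 bottleneck 20, total now 20
augment #2: 9→10→8 bottleneck 36, total now 56
augment #3: 9→0→6→8 bottleneck 3, total now 59
augment #4: 9→3→4→8 bottleneck 14, total now 73
augment #5: 9→0→2→4→8 bottleneck 5, total now 78
augment #6: 9→0→6→10→8 bottleneck 3, total now 81
augment #7: 9→1→5→4→8 bottleneck 2, total now 83
augment #8: 9→7→5→4→8 bottleneck 1, total now 84
augment #9: 9→0→6→3→4→8 bottleneck 3, total now 87
augment #10: 9→0→6→10→4→8 bottleneck 2, total now 89

Maximum flow value: 89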